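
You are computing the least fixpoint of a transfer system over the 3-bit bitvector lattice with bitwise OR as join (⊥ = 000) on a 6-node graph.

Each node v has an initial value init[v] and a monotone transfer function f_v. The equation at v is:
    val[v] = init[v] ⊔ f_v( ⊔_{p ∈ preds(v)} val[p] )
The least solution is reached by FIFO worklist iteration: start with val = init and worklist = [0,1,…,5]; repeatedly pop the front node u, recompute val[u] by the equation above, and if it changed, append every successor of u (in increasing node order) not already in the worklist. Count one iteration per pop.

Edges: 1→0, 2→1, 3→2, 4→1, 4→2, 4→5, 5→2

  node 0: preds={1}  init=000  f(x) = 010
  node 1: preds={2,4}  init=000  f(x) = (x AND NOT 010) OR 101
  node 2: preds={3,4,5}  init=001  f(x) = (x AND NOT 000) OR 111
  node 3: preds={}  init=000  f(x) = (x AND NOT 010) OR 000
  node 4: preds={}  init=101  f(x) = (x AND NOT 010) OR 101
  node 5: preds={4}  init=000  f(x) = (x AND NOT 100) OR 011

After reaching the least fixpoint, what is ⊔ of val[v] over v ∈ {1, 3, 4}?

101

Iteration log — 9 steps:
  step 1. node 0  ⊔preds=000  new=010  old=000  +wl: 
  step 2. node 1  ⊔preds=101  new=101  old=000  +wl: 0
  step 3. node 2  ⊔preds=101  new=111  old=001  +wl: 1
  step 4. node 3  ⊔preds=000  new=000  stable
  step 5. node 4  ⊔preds=000  new=101  stable
  step 6. node 5  ⊔preds=101  new=011  old=000  +wl: 2
  step 7. node 0  ⊔preds=101  new=010  stable
  step 8. node 1  ⊔preds=111  new=101  stable
  step 9. node 2  ⊔preds=111  new=111  stable

Least fixpoint reached:
  node 0: 010
  node 1: 101
  node 2: 111
  node 3: 000
  node 4: 101
  node 5: 011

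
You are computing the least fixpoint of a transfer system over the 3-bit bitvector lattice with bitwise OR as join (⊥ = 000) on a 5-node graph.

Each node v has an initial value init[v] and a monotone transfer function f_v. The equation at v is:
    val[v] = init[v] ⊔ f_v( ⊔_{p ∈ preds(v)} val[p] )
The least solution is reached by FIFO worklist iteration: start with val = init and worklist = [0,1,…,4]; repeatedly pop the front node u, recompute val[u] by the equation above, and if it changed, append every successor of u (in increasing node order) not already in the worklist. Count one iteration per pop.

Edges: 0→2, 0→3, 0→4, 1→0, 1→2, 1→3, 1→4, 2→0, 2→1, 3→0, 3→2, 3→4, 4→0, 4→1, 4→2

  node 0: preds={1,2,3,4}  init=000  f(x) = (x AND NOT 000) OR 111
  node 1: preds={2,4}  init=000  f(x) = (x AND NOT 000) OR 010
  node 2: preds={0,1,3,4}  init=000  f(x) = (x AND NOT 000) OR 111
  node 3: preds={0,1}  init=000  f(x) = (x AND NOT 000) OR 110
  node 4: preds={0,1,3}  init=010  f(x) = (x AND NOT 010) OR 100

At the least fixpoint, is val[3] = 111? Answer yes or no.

Trace (11 dequeues):
  [1] u=0 | in 010 | out 111 | prev 000 | push {}
  [2] u=1 | in 010 | out 010 | prev 000 | push {0}
  [3] u=2 | in 111 | out 111 | prev 000 | push {1}
  [4] u=3 | in 111 | out 111 | prev 000 | push {2}
  [5] u=4 | in 111 | out 111 | prev 010 | push {}
  [6] u=0 | in 111 | out 111 | ==
  [7] u=1 | in 111 | out 111 | prev 010 | push {0,3,4}
  [8] u=2 | in 111 | out 111 | ==
  [9] u=0 | in 111 | out 111 | ==
  [10] u=3 | in 111 | out 111 | ==
  [11] u=4 | in 111 | out 111 | ==

Converged values:
  [0] 111
  [1] 111
  [2] 111
  [3] 111
  [4] 111

yes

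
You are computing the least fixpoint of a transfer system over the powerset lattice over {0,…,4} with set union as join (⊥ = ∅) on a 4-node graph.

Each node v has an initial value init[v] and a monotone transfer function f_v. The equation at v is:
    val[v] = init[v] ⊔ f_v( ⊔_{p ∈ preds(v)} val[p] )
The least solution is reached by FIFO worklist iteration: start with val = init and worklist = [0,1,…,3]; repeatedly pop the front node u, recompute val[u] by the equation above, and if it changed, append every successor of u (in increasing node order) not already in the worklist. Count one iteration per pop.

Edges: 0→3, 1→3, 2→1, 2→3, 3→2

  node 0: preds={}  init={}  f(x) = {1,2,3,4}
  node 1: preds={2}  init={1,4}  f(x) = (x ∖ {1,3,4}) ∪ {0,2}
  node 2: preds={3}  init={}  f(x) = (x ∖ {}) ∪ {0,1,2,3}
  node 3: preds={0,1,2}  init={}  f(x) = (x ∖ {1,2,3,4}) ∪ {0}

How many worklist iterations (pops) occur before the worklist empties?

Trace (6 dequeues):
  [1] u=0 | in {} | out {1,2,3,4} | prev {} | push {}
  [2] u=1 | in {} | out {0,1,2,4} | prev {1,4} | push {}
  [3] u=2 | in {} | out {0,1,2,3} | prev {} | push {1}
  [4] u=3 | in {0,1,2,3,4} | out {0} | prev {} | push {2}
  [5] u=1 | in {0,1,2,3} | out {0,1,2,4} | ==
  [6] u=2 | in {0} | out {0,1,2,3} | ==

Converged values:
  [0] {1,2,3,4}
  [1] {0,1,2,4}
  [2] {0,1,2,3}
  [3] {0}

6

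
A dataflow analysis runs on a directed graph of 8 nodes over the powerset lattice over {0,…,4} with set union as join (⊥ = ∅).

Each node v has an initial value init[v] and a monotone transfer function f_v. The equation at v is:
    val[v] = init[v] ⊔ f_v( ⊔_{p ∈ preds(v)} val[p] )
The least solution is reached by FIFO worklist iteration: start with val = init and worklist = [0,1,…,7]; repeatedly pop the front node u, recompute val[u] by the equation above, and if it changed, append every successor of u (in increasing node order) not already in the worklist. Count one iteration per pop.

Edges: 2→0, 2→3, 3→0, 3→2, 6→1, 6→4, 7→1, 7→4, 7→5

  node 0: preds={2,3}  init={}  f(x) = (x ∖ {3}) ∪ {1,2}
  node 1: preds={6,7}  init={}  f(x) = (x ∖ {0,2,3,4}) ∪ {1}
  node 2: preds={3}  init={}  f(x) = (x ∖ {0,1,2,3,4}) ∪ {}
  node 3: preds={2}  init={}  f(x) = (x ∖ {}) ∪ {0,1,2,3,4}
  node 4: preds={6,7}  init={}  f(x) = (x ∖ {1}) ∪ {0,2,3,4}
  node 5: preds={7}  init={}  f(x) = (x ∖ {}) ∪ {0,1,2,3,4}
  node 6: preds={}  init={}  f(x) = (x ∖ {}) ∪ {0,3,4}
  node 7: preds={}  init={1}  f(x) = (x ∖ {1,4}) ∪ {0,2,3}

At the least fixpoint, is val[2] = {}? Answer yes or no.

Trace (13 dequeues):
  [1] u=0 | in {} | out {1,2} | prev {} | push {}
  [2] u=1 | in {1} | out {1} | prev {} | push {}
  [3] u=2 | in {} | out {} | ==
  [4] u=3 | in {} | out {0,1,2,3,4} | prev {} | push {0,2}
  [5] u=4 | in {1} | out {0,2,3,4} | prev {} | push {}
  [6] u=5 | in {1} | out {0,1,2,3,4} | prev {} | push {}
  [7] u=6 | in {} | out {0,3,4} | prev {} | push {1,4}
  [8] u=7 | in {} | out {0,1,2,3} | prev {1} | push {5}
  [9] u=0 | in {0,1,2,3,4} | out {0,1,2,4} | prev {1,2} | push {}
  [10] u=2 | in {0,1,2,3,4} | out {} | ==
  [11] u=1 | in {0,1,2,3,4} | out {1} | ==
  [12] u=4 | in {0,1,2,3,4} | out {0,2,3,4} | ==
  [13] u=5 | in {0,1,2,3} | out {0,1,2,3,4} | ==

Converged values:
  [0] {0,1,2,4}
  [1] {1}
  [2] {}
  [3] {0,1,2,3,4}
  [4] {0,2,3,4}
  [5] {0,1,2,3,4}
  [6] {0,3,4}
  [7] {0,1,2,3}

yes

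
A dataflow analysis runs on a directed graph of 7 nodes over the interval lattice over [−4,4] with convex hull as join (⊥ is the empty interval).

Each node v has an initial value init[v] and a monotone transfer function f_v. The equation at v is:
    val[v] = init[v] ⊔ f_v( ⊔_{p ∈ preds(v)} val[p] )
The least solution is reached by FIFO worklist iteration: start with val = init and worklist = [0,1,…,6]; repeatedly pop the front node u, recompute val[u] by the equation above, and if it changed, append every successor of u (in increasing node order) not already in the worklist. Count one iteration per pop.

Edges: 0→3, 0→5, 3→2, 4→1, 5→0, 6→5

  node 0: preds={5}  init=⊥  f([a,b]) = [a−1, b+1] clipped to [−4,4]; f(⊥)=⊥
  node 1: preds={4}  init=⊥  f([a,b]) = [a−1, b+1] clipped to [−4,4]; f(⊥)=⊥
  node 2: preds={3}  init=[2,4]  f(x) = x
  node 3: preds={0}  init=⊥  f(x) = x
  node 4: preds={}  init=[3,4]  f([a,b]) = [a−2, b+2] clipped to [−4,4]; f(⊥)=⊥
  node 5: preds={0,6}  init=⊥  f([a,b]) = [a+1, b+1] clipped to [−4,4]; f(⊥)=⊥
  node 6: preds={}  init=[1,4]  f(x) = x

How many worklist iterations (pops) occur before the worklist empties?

Iteration log — 11 steps:
  step 1. node 0  ⊔preds=⊥  new=⊥  stable
  step 2. node 1  ⊔preds=[3,4]  new=[2,4]  old=⊥  +wl: 
  step 3. node 2  ⊔preds=⊥  new=[2,4]  stable
  step 4. node 3  ⊔preds=⊥  new=⊥  stable
  step 5. node 4  ⊔preds=⊥  new=[3,4]  stable
  step 6. node 5  ⊔preds=[1,4]  new=[2,4]  old=⊥  +wl: 0
  step 7. node 6  ⊔preds=⊥  new=[1,4]  stable
  step 8. node 0  ⊔preds=[2,4]  new=[1,4]  old=⊥  +wl: 3,5
  step 9. node 3  ⊔preds=[1,4]  new=[1,4]  old=⊥  +wl: 2
  step 10. node 5  ⊔preds=[1,4]  new=[2,4]  stable
  step 11. node 2  ⊔preds=[1,4]  new=[1,4]  old=[2,4]  +wl: 

Least fixpoint reached:
  node 0: [1,4]
  node 1: [2,4]
  node 2: [1,4]
  node 3: [1,4]
  node 4: [3,4]
  node 5: [2,4]
  node 6: [1,4]

11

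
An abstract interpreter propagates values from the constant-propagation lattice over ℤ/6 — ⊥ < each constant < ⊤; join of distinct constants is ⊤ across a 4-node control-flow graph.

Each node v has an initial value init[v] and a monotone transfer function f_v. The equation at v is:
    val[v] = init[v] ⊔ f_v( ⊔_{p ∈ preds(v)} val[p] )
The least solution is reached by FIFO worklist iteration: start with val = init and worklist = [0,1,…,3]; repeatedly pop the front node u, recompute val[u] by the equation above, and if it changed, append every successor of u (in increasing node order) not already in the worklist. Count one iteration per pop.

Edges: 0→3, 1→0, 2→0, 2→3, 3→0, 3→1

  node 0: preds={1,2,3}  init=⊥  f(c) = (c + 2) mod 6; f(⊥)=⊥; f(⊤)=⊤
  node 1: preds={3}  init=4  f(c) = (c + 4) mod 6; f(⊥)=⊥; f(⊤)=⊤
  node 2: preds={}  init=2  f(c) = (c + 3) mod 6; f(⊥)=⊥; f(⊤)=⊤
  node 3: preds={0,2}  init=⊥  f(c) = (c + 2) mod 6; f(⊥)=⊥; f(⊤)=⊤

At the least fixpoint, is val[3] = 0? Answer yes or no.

Worklist (7 pops):
  #1 pop 0: in=⊤ → ⊤ (was ⊥); enqueue []
  #2 pop 1: in=⊥ → 4 (no change)
  #3 pop 2: in=⊥ → 2 (no change)
  #4 pop 3: in=⊤ → ⊤ (was ⊥); enqueue [0,1]
  #5 pop 0: in=⊤ → ⊤ (no change)
  #6 pop 1: in=⊤ → ⊤ (was 4); enqueue [0]
  #7 pop 0: in=⊤ → ⊤ (no change)

Fixpoint:
  val[0] = ⊤
  val[1] = ⊤
  val[2] = 2
  val[3] = ⊤

no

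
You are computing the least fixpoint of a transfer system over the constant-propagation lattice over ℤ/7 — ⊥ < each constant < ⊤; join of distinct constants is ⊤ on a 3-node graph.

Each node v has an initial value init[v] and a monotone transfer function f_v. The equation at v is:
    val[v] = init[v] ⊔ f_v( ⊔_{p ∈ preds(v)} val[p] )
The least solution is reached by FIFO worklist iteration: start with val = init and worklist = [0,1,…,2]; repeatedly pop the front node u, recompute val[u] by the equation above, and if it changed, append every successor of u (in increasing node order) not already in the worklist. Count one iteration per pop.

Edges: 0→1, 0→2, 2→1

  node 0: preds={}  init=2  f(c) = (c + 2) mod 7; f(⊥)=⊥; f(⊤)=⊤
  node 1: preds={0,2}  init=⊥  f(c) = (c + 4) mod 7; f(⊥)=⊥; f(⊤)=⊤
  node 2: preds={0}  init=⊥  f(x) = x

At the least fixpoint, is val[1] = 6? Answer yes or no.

yes

Iteration log — 4 steps:
  step 1. node 0  ⊔preds=⊥  new=2  stable
  step 2. node 1  ⊔preds=2  new=6  old=⊥  +wl: 
  step 3. node 2  ⊔preds=2  new=2  old=⊥  +wl: 1
  step 4. node 1  ⊔preds=2  new=6  stable

Least fixpoint reached:
  node 0: 2
  node 1: 6
  node 2: 2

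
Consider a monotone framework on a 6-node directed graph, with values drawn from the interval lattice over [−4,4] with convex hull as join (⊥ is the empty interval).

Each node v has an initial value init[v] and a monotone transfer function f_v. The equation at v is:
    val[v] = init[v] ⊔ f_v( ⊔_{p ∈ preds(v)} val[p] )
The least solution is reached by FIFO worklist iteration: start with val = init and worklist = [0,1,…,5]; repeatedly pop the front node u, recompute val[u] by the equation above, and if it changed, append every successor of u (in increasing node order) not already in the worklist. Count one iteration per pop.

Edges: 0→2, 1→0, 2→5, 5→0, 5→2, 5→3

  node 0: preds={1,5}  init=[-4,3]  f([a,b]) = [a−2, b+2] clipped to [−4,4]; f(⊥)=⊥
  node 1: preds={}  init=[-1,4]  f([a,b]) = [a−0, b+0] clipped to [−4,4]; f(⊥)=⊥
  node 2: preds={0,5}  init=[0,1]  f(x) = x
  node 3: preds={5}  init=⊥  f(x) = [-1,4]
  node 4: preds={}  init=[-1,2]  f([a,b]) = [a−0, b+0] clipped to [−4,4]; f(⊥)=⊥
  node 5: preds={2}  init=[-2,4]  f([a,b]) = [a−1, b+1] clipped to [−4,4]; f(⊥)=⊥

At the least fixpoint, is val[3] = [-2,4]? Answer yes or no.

no

Iteration log — 9 steps:
  step 1. node 0  ⊔preds=[-2,4]  new=[-4,4]  old=[-4,3]  +wl: 
  step 2. node 1  ⊔preds=⊥  new=[-1,4]  stable
  step 3. node 2  ⊔preds=[-4,4]  new=[-4,4]  old=[0,1]  +wl: 
  step 4. node 3  ⊔preds=[-2,4]  new=[-1,4]  old=⊥  +wl: 
  step 5. node 4  ⊔preds=⊥  new=[-1,2]  stable
  step 6. node 5  ⊔preds=[-4,4]  new=[-4,4]  old=[-2,4]  +wl: 0,2,3
  step 7. node 0  ⊔preds=[-4,4]  new=[-4,4]  stable
  step 8. node 2  ⊔preds=[-4,4]  new=[-4,4]  stable
  step 9. node 3  ⊔preds=[-4,4]  new=[-1,4]  stable

Least fixpoint reached:
  node 0: [-4,4]
  node 1: [-1,4]
  node 2: [-4,4]
  node 3: [-1,4]
  node 4: [-1,2]
  node 5: [-4,4]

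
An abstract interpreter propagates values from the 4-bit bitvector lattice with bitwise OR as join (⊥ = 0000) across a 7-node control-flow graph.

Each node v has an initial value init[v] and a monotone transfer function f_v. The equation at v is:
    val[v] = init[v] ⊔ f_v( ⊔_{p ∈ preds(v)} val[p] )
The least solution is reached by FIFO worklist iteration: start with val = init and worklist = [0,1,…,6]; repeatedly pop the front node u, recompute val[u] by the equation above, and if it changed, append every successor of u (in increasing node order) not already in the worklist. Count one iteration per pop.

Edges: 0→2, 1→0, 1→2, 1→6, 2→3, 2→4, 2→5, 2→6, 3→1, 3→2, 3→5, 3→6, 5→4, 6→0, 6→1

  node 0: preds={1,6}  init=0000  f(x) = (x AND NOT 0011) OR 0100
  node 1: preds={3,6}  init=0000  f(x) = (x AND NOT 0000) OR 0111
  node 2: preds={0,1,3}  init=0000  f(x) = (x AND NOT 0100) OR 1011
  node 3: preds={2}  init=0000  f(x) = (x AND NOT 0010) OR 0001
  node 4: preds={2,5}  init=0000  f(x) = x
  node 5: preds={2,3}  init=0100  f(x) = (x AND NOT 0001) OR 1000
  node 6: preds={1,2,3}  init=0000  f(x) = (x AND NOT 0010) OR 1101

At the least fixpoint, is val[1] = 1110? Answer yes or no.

no

Trace (13 dequeues):
  [1] u=0 | in 0000 | out 0100 | prev 0000 | push {}
  [2] u=1 | in 0000 | out 0111 | prev 0000 | push {0}
  [3] u=2 | in 0111 | out 1011 | prev 0000 | push {}
  [4] u=3 | in 1011 | out 1001 | prev 0000 | push {1,2}
  [5] u=4 | in 1111 | out 1111 | prev 0000 | push {}
  [6] u=5 | in 1011 | out 1110 | prev 0100 | push {4}
  [7] u=6 | in 1111 | out 1101 | prev 0000 | push {}
  [8] u=0 | in 1111 | out 1100 | prev 0100 | push {}
  [9] u=1 | in 1101 | out 1111 | prev 0111 | push {0,6}
  [10] u=2 | in 1111 | out 1011 | ==
  [11] u=4 | in 1111 | out 1111 | ==
  [12] u=0 | in 1111 | out 1100 | ==
  [13] u=6 | in 1111 | out 1101 | ==

Converged values:
  [0] 1100
  [1] 1111
  [2] 1011
  [3] 1001
  [4] 1111
  [5] 1110
  [6] 1101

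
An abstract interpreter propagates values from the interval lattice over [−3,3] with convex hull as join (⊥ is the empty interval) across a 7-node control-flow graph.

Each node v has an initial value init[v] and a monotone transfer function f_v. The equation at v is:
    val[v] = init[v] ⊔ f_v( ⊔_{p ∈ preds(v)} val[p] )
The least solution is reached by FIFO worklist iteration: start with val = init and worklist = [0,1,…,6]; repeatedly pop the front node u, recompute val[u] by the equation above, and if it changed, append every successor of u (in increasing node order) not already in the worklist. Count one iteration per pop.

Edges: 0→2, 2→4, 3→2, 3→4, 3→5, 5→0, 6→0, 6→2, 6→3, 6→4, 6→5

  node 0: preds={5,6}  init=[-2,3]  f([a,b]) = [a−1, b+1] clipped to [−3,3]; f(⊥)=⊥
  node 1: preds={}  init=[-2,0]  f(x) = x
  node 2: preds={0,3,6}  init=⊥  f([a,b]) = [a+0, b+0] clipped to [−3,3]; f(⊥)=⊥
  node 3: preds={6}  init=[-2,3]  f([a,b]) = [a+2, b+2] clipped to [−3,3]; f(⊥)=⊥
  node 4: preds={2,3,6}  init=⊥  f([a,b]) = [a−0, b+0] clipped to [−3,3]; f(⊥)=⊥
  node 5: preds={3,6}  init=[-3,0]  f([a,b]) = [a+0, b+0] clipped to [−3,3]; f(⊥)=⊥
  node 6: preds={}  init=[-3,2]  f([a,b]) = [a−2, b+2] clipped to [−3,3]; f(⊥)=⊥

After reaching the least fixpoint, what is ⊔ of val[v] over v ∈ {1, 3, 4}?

[-3,3]

Iteration log — 8 steps:
  step 1. node 0  ⊔preds=[-3,2]  new=[-3,3]  old=[-2,3]  +wl: 
  step 2. node 1  ⊔preds=⊥  new=[-2,0]  stable
  step 3. node 2  ⊔preds=[-3,3]  new=[-3,3]  old=⊥  +wl: 
  step 4. node 3  ⊔preds=[-3,2]  new=[-2,3]  stable
  step 5. node 4  ⊔preds=[-3,3]  new=[-3,3]  old=⊥  +wl: 
  step 6. node 5  ⊔preds=[-3,3]  new=[-3,3]  old=[-3,0]  +wl: 0
  step 7. node 6  ⊔preds=⊥  new=[-3,2]  stable
  step 8. node 0  ⊔preds=[-3,3]  new=[-3,3]  stable

Least fixpoint reached:
  node 0: [-3,3]
  node 1: [-2,0]
  node 2: [-3,3]
  node 3: [-2,3]
  node 4: [-3,3]
  node 5: [-3,3]
  node 6: [-3,2]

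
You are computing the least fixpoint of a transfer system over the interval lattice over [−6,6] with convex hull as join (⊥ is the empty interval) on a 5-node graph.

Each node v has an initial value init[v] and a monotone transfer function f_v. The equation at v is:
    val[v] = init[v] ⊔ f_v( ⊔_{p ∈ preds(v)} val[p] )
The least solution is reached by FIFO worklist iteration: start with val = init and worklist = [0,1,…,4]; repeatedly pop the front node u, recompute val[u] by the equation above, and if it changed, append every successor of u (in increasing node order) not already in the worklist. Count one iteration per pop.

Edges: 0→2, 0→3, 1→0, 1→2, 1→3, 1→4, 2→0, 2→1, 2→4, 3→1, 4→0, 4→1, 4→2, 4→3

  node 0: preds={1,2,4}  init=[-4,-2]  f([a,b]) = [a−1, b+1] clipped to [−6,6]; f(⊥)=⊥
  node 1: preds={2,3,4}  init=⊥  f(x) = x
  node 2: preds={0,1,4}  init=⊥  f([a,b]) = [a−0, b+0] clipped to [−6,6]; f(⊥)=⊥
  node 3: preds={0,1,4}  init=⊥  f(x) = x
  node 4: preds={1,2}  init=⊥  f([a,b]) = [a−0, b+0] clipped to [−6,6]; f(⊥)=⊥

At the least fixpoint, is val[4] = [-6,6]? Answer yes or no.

yes

Iteration log — 51 steps:
  step 1. node 0  ⊔preds=⊥  new=[-4,-2]  stable
  step 2. node 1  ⊔preds=⊥  new=⊥  stable
  step 3. node 2  ⊔preds=[-4,-2]  new=[-4,-2]  old=⊥  +wl: 0,1
  step 4. node 3  ⊔preds=[-4,-2]  new=[-4,-2]  old=⊥  +wl: 
  step 5. node 4  ⊔preds=[-4,-2]  new=[-4,-2]  old=⊥  +wl: 2,3
  step 6. node 0  ⊔preds=[-4,-2]  new=[-5,-1]  old=[-4,-2]  +wl: 
  step 7. node 1  ⊔preds=[-4,-2]  new=[-4,-2]  old=⊥  +wl: 0,4
  step 8. node 2  ⊔preds=[-5,-1]  new=[-5,-1]  old=[-4,-2]  +wl: 1
  step 9. node 3  ⊔preds=[-5,-1]  new=[-5,-1]  old=[-4,-2]  +wl: 
  step 10. node 0  ⊔preds=[-5,-1]  new=[-6,0]  old=[-5,-1]  +wl: 2,3
  step 11. node 4  ⊔preds=[-5,-1]  new=[-5,-1]  old=[-4,-2]  +wl: 0
  step 12. node 1  ⊔preds=[-5,-1]  new=[-5,-1]  old=[-4,-2]  +wl: 4
  step 13. node 2  ⊔preds=[-6,0]  new=[-6,0]  old=[-5,-1]  +wl: 1
  step 14. node 3  ⊔preds=[-6,0]  new=[-6,0]  old=[-5,-1]  +wl: 
  step 15. node 0  ⊔preds=[-6,0]  new=[-6,1]  old=[-6,0]  +wl: 2,3
  step 16. node 4  ⊔preds=[-6,0]  new=[-6,0]  old=[-5,-1]  +wl: 0
  step 17. node 1  ⊔preds=[-6,0]  new=[-6,0]  old=[-5,-1]  +wl: 4
  step 18. node 2  ⊔preds=[-6,1]  new=[-6,1]  old=[-6,0]  +wl: 1
  step 19. node 3  ⊔preds=[-6,1]  new=[-6,1]  old=[-6,0]  +wl: 
  step 20. node 0  ⊔preds=[-6,1]  new=[-6,2]  old=[-6,1]  +wl: 2,3
  step 21. node 4  ⊔preds=[-6,1]  new=[-6,1]  old=[-6,0]  +wl: 0
  step 22. node 1  ⊔preds=[-6,1]  new=[-6,1]  old=[-6,0]  +wl: 4
  step 23. node 2  ⊔preds=[-6,2]  new=[-6,2]  old=[-6,1]  +wl: 1
  step 24. node 3  ⊔preds=[-6,2]  new=[-6,2]  old=[-6,1]  +wl: 
  step 25. node 0  ⊔preds=[-6,2]  new=[-6,3]  old=[-6,2]  +wl: 2,3
  step 26. node 4  ⊔preds=[-6,2]  new=[-6,2]  old=[-6,1]  +wl: 0
  step 27. node 1  ⊔preds=[-6,2]  new=[-6,2]  old=[-6,1]  +wl: 4
  step 28. node 2  ⊔preds=[-6,3]  new=[-6,3]  old=[-6,2]  +wl: 1
  step 29. node 3  ⊔preds=[-6,3]  new=[-6,3]  old=[-6,2]  +wl: 
  step 30. node 0  ⊔preds=[-6,3]  new=[-6,4]  old=[-6,3]  +wl: 2,3
  step 31. node 4  ⊔preds=[-6,3]  new=[-6,3]  old=[-6,2]  +wl: 0
  step 32. node 1  ⊔preds=[-6,3]  new=[-6,3]  old=[-6,2]  +wl: 4
  step 33. node 2  ⊔preds=[-6,4]  new=[-6,4]  old=[-6,3]  +wl: 1
  step 34. node 3  ⊔preds=[-6,4]  new=[-6,4]  old=[-6,3]  +wl: 
  step 35. node 0  ⊔preds=[-6,4]  new=[-6,5]  old=[-6,4]  +wl: 2,3
  step 36. node 4  ⊔preds=[-6,4]  new=[-6,4]  old=[-6,3]  +wl: 0
  step 37. node 1  ⊔preds=[-6,4]  new=[-6,4]  old=[-6,3]  +wl: 4
  step 38. node 2  ⊔preds=[-6,5]  new=[-6,5]  old=[-6,4]  +wl: 1
  step 39. node 3  ⊔preds=[-6,5]  new=[-6,5]  old=[-6,4]  +wl: 
  step 40. node 0  ⊔preds=[-6,5]  new=[-6,6]  old=[-6,5]  +wl: 2,3
  step 41. node 4  ⊔preds=[-6,5]  new=[-6,5]  old=[-6,4]  +wl: 0
  step 42. node 1  ⊔preds=[-6,5]  new=[-6,5]  old=[-6,4]  +wl: 4
  step 43. node 2  ⊔preds=[-6,6]  new=[-6,6]  old=[-6,5]  +wl: 1
  step 44. node 3  ⊔preds=[-6,6]  new=[-6,6]  old=[-6,5]  +wl: 
  step 45. node 0  ⊔preds=[-6,6]  new=[-6,6]  stable
  step 46. node 4  ⊔preds=[-6,6]  new=[-6,6]  old=[-6,5]  +wl: 0,2,3
  step 47. node 1  ⊔preds=[-6,6]  new=[-6,6]  old=[-6,5]  +wl: 4
  step 48. node 0  ⊔preds=[-6,6]  new=[-6,6]  stable
  step 49. node 2  ⊔preds=[-6,6]  new=[-6,6]  stable
  step 50. node 3  ⊔preds=[-6,6]  new=[-6,6]  stable
  step 51. node 4  ⊔preds=[-6,6]  new=[-6,6]  stable

Least fixpoint reached:
  node 0: [-6,6]
  node 1: [-6,6]
  node 2: [-6,6]
  node 3: [-6,6]
  node 4: [-6,6]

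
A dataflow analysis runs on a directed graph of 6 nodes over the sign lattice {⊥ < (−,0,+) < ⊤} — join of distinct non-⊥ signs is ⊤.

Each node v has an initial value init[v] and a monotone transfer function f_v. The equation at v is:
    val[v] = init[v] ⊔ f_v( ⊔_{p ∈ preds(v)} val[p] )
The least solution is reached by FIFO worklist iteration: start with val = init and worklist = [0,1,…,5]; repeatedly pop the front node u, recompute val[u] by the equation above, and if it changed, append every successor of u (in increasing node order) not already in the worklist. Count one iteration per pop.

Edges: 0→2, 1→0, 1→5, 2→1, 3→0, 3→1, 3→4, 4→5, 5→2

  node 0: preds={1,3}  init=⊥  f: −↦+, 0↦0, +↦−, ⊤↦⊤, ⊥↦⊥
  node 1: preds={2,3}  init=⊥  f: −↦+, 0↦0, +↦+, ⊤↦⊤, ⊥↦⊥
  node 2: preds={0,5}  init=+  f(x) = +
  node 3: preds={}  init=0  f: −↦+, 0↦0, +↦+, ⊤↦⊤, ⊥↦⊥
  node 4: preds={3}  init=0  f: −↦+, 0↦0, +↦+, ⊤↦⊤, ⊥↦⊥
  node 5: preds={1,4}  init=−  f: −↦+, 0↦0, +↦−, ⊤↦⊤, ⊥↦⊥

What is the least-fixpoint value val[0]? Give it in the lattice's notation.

⊤

Iteration log — 8 steps:
  step 1. node 0  ⊔preds=0  new=0  old=⊥  +wl: 
  step 2. node 1  ⊔preds=⊤  new=⊤  old=⊥  +wl: 0
  step 3. node 2  ⊔preds=⊤  new=+  stable
  step 4. node 3  ⊔preds=⊥  new=0  stable
  step 5. node 4  ⊔preds=0  new=0  stable
  step 6. node 5  ⊔preds=⊤  new=⊤  old=−  +wl: 2
  step 7. node 0  ⊔preds=⊤  new=⊤  old=0  +wl: 
  step 8. node 2  ⊔preds=⊤  new=+  stable

Least fixpoint reached:
  node 0: ⊤
  node 1: ⊤
  node 2: +
  node 3: 0
  node 4: 0
  node 5: ⊤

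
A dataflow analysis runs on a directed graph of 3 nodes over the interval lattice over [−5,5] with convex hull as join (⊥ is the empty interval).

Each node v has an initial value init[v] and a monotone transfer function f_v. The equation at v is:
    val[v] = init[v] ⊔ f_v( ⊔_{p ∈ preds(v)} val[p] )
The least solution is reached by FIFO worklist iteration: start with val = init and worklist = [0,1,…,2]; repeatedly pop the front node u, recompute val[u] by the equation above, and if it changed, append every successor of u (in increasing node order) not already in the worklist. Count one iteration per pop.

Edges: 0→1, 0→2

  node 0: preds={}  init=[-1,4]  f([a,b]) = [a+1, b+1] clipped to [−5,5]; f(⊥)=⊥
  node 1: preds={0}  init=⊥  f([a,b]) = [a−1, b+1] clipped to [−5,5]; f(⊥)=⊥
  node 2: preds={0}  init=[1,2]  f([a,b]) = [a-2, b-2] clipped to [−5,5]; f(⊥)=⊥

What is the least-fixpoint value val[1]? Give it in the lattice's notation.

[-2,5]

Trace (3 dequeues):
  [1] u=0 | in ⊥ | out [-1,4] | ==
  [2] u=1 | in [-1,4] | out [-2,5] | prev ⊥ | push {}
  [3] u=2 | in [-1,4] | out [-3,2] | prev [1,2] | push {}

Converged values:
  [0] [-1,4]
  [1] [-2,5]
  [2] [-3,2]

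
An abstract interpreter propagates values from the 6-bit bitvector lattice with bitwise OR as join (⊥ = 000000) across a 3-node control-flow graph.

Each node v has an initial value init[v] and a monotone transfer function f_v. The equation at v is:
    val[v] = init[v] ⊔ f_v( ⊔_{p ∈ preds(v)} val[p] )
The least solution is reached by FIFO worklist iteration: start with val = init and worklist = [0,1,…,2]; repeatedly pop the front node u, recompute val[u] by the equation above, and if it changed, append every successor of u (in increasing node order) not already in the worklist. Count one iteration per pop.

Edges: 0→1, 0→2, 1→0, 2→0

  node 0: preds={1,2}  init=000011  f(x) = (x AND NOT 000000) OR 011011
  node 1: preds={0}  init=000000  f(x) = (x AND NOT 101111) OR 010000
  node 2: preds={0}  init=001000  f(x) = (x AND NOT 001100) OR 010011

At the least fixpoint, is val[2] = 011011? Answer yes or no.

Iteration log — 4 steps:
  step 1. node 0  ⊔preds=001000  new=011011  old=000011  +wl: 
  step 2. node 1  ⊔preds=011011  new=010000  old=000000  +wl: 0
  step 3. node 2  ⊔preds=011011  new=011011  old=001000  +wl: 
  step 4. node 0  ⊔preds=011011  new=011011  stable

Least fixpoint reached:
  node 0: 011011
  node 1: 010000
  node 2: 011011

yes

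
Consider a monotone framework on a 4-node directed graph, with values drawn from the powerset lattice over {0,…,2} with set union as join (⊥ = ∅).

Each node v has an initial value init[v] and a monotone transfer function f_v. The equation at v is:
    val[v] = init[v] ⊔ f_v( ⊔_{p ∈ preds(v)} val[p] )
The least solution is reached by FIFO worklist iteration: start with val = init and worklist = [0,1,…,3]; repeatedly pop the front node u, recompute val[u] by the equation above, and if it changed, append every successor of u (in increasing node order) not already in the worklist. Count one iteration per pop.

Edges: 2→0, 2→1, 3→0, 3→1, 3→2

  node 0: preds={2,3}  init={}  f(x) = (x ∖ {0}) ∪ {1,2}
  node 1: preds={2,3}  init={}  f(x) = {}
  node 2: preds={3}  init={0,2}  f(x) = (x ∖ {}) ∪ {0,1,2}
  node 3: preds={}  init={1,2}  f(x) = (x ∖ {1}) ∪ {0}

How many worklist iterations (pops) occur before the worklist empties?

Trace (7 dequeues):
  [1] u=0 | in {0,1,2} | out {1,2} | prev {} | push {}
  [2] u=1 | in {0,1,2} | out {} | ==
  [3] u=2 | in {1,2} | out {0,1,2} | prev {0,2} | push {0,1}
  [4] u=3 | in {} | out {0,1,2} | prev {1,2} | push {2}
  [5] u=0 | in {0,1,2} | out {1,2} | ==
  [6] u=1 | in {0,1,2} | out {} | ==
  [7] u=2 | in {0,1,2} | out {0,1,2} | ==

Converged values:
  [0] {1,2}
  [1] {}
  [2] {0,1,2}
  [3] {0,1,2}

7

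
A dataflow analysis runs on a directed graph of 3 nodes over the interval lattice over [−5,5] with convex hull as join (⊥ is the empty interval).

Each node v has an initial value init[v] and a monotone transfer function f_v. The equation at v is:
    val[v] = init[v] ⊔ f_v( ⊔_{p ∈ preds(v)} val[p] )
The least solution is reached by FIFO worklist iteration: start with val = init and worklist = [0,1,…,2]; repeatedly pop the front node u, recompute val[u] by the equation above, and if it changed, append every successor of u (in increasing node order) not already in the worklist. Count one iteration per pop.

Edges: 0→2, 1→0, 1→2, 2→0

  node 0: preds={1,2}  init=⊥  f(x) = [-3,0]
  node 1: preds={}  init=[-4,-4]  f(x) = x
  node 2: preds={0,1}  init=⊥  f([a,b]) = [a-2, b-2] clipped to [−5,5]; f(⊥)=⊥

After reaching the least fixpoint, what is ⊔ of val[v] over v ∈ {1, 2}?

[-5,-2]

Worklist (4 pops):
  #1 pop 0: in=[-4,-4] → [-3,0] (was ⊥); enqueue []
  #2 pop 1: in=⊥ → [-4,-4] (no change)
  #3 pop 2: in=[-4,0] → [-5,-2] (was ⊥); enqueue [0]
  #4 pop 0: in=[-5,-2] → [-3,0] (no change)

Fixpoint:
  val[0] = [-3,0]
  val[1] = [-4,-4]
  val[2] = [-5,-2]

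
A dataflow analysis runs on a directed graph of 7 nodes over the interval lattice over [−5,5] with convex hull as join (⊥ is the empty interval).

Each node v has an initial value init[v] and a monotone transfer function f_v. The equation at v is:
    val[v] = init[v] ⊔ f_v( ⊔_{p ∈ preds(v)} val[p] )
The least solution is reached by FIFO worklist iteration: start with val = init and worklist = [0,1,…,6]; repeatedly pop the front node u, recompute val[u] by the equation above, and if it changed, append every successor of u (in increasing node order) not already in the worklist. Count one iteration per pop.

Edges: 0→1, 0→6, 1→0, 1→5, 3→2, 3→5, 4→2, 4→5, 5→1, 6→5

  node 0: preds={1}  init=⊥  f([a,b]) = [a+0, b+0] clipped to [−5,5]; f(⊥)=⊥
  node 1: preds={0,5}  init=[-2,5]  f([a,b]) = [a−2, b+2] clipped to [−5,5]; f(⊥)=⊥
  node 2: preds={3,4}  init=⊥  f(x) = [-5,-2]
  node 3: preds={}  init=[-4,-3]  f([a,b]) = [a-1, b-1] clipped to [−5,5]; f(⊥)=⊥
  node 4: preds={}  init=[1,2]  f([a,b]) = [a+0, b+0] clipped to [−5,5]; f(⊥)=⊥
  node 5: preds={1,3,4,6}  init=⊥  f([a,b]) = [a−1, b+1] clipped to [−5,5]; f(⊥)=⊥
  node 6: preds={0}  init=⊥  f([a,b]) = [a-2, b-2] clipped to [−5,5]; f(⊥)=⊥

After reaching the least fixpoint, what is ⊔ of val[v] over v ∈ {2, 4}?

Trace (15 dequeues):
  [1] u=0 | in [-2,5] | out [-2,5] | prev ⊥ | push {}
  [2] u=1 | in [-2,5] | out [-4,5] | prev [-2,5] | push {0}
  [3] u=2 | in [-4,2] | out [-5,-2] | prev ⊥ | push {}
  [4] u=3 | in ⊥ | out [-4,-3] | ==
  [5] u=4 | in ⊥ | out [1,2] | ==
  [6] u=5 | in [-4,5] | out [-5,5] | prev ⊥ | push {1}
  [7] u=6 | in [-2,5] | out [-4,3] | prev ⊥ | push {5}
  [8] u=0 | in [-4,5] | out [-4,5] | prev [-2,5] | push {6}
  [9] u=1 | in [-5,5] | out [-5,5] | prev [-4,5] | push {0}
  [10] u=5 | in [-5,5] | out [-5,5] | ==
  [11] u=6 | in [-4,5] | out [-5,3] | prev [-4,3] | push {5}
  [12] u=0 | in [-5,5] | out [-5,5] | prev [-4,5] | push {1,6}
  [13] u=5 | in [-5,5] | out [-5,5] | ==
  [14] u=1 | in [-5,5] | out [-5,5] | ==
  [15] u=6 | in [-5,5] | out [-5,3] | ==

Converged values:
  [0] [-5,5]
  [1] [-5,5]
  [2] [-5,-2]
  [3] [-4,-3]
  [4] [1,2]
  [5] [-5,5]
  [6] [-5,3]

[-5,2]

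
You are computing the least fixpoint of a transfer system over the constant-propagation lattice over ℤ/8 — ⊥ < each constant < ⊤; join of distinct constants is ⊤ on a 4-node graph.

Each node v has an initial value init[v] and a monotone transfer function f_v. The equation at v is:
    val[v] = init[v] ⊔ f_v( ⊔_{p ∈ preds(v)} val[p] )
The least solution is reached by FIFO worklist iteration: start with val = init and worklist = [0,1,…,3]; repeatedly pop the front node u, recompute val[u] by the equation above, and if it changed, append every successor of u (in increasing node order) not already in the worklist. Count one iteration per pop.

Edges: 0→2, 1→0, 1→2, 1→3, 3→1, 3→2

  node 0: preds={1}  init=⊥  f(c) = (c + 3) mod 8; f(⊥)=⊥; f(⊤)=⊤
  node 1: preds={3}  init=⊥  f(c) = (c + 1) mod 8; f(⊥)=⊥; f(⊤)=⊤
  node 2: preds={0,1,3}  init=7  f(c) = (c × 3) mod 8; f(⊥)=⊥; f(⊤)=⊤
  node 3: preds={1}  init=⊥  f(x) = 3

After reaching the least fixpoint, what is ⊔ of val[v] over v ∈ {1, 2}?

Iteration log — 9 steps:
  step 1. node 0  ⊔preds=⊥  new=⊥  stable
  step 2. node 1  ⊔preds=⊥  new=⊥  stable
  step 3. node 2  ⊔preds=⊥  new=7  stable
  step 4. node 3  ⊔preds=⊥  new=3  old=⊥  +wl: 1,2
  step 5. node 1  ⊔preds=3  new=4  old=⊥  +wl: 0,3
  step 6. node 2  ⊔preds=⊤  new=⊤  old=7  +wl: 
  step 7. node 0  ⊔preds=4  new=7  old=⊥  +wl: 2
  step 8. node 3  ⊔preds=4  new=3  stable
  step 9. node 2  ⊔preds=⊤  new=⊤  stable

Least fixpoint reached:
  node 0: 7
  node 1: 4
  node 2: ⊤
  node 3: 3

⊤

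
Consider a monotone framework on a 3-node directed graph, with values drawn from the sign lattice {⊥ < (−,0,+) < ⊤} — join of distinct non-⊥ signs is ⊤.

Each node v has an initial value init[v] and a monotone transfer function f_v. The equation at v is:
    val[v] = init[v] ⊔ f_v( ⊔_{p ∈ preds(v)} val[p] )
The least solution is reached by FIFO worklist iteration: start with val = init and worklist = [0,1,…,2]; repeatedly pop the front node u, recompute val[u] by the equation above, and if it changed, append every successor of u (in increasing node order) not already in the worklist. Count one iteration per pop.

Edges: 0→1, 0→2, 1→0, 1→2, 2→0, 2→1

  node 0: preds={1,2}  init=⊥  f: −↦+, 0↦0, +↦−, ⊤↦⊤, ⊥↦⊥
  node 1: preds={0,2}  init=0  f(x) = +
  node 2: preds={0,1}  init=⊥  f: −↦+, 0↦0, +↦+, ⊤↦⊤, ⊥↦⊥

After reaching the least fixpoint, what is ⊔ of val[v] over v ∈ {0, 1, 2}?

Trace (6 dequeues):
  [1] u=0 | in 0 | out 0 | prev ⊥ | push {}
  [2] u=1 | in 0 | out ⊤ | prev 0 | push {0}
  [3] u=2 | in ⊤ | out ⊤ | prev ⊥ | push {1}
  [4] u=0 | in ⊤ | out ⊤ | prev 0 | push {2}
  [5] u=1 | in ⊤ | out ⊤ | ==
  [6] u=2 | in ⊤ | out ⊤ | ==

Converged values:
  [0] ⊤
  [1] ⊤
  [2] ⊤

⊤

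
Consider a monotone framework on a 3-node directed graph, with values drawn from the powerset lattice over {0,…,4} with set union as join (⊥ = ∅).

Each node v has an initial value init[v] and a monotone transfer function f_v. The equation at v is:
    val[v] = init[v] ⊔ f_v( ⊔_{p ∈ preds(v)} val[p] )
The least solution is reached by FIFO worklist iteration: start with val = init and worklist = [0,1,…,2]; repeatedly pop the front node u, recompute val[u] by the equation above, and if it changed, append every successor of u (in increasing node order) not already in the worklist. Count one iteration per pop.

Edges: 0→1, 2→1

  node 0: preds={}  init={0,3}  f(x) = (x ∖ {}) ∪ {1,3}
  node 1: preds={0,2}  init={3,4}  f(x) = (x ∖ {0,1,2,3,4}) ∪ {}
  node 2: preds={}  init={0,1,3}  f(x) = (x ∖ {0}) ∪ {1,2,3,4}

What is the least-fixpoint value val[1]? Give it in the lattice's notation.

{3,4}

Worklist (4 pops):
  #1 pop 0: in={} → {0,1,3} (was {0,3}); enqueue []
  #2 pop 1: in={0,1,3} → {3,4} (no change)
  #3 pop 2: in={} → {0,1,2,3,4} (was {0,1,3}); enqueue [1]
  #4 pop 1: in={0,1,2,3,4} → {3,4} (no change)

Fixpoint:
  val[0] = {0,1,3}
  val[1] = {3,4}
  val[2] = {0,1,2,3,4}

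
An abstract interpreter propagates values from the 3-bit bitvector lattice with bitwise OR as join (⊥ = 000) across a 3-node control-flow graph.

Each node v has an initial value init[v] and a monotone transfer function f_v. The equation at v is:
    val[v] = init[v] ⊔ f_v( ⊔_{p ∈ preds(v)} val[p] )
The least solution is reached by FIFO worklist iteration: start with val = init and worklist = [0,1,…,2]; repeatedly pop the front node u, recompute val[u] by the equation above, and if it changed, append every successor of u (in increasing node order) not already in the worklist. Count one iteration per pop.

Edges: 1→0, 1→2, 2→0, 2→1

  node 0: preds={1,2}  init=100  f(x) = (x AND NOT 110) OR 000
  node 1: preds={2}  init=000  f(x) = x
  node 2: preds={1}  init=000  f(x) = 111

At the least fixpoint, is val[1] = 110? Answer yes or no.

Worklist (7 pops):
  #1 pop 0: in=000 → 100 (no change)
  #2 pop 1: in=000 → 000 (no change)
  #3 pop 2: in=000 → 111 (was 000); enqueue [0,1]
  #4 pop 0: in=111 → 101 (was 100); enqueue []
  #5 pop 1: in=111 → 111 (was 000); enqueue [0,2]
  #6 pop 0: in=111 → 101 (no change)
  #7 pop 2: in=111 → 111 (no change)

Fixpoint:
  val[0] = 101
  val[1] = 111
  val[2] = 111

no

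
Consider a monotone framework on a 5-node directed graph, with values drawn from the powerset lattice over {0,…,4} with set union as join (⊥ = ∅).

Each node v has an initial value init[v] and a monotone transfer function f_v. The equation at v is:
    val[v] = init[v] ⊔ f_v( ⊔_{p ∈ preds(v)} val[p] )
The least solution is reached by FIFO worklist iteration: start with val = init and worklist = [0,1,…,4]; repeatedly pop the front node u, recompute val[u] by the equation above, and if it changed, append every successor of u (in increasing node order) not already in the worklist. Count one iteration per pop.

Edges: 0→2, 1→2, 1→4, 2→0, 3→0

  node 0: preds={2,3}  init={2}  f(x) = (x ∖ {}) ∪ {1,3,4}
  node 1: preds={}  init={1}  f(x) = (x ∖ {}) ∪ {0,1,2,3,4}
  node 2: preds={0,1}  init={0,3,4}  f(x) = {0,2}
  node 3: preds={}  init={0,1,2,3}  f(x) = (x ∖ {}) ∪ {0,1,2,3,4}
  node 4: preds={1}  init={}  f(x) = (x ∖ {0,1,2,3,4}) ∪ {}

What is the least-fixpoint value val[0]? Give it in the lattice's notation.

Iteration log — 6 steps:
  step 1. node 0  ⊔preds={0,1,2,3,4}  new={0,1,2,3,4}  old={2}  +wl: 
  step 2. node 1  ⊔preds={}  new={0,1,2,3,4}  old={1}  +wl: 
  step 3. node 2  ⊔preds={0,1,2,3,4}  new={0,2,3,4}  old={0,3,4}  +wl: 0
  step 4. node 3  ⊔preds={}  new={0,1,2,3,4}  old={0,1,2,3}  +wl: 
  step 5. node 4  ⊔preds={0,1,2,3,4}  new={}  stable
  step 6. node 0  ⊔preds={0,1,2,3,4}  new={0,1,2,3,4}  stable

Least fixpoint reached:
  node 0: {0,1,2,3,4}
  node 1: {0,1,2,3,4}
  node 2: {0,2,3,4}
  node 3: {0,1,2,3,4}
  node 4: {}

{0,1,2,3,4}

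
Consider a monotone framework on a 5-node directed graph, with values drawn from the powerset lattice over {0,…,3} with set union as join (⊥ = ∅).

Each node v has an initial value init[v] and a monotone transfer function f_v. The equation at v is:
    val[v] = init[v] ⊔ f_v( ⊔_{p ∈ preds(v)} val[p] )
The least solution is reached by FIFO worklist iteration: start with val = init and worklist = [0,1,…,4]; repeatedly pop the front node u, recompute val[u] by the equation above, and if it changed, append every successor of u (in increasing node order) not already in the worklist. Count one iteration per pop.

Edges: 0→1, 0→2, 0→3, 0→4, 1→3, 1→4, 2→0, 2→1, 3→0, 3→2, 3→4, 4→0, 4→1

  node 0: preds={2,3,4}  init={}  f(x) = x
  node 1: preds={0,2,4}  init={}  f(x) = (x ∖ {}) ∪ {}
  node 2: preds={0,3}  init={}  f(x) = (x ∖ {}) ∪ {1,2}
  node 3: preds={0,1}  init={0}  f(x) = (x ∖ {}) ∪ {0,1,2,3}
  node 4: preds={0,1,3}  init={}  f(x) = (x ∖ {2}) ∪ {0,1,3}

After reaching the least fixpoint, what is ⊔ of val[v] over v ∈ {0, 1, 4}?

Worklist (12 pops):
  #1 pop 0: in={0} → {0} (was {}); enqueue []
  #2 pop 1: in={0} → {0} (was {}); enqueue []
  #3 pop 2: in={0} → {0,1,2} (was {}); enqueue [0,1]
  #4 pop 3: in={0} → {0,1,2,3} (was {0}); enqueue [2]
  #5 pop 4: in={0,1,2,3} → {0,1,3} (was {}); enqueue []
  #6 pop 0: in={0,1,2,3} → {0,1,2,3} (was {0}); enqueue [3,4]
  #7 pop 1: in={0,1,2,3} → {0,1,2,3} (was {0}); enqueue []
  #8 pop 2: in={0,1,2,3} → {0,1,2,3} (was {0,1,2}); enqueue [0,1]
  #9 pop 3: in={0,1,2,3} → {0,1,2,3} (no change)
  #10 pop 4: in={0,1,2,3} → {0,1,3} (no change)
  #11 pop 0: in={0,1,2,3} → {0,1,2,3} (no change)
  #12 pop 1: in={0,1,2,3} → {0,1,2,3} (no change)

Fixpoint:
  val[0] = {0,1,2,3}
  val[1] = {0,1,2,3}
  val[2] = {0,1,2,3}
  val[3] = {0,1,2,3}
  val[4] = {0,1,3}

{0,1,2,3}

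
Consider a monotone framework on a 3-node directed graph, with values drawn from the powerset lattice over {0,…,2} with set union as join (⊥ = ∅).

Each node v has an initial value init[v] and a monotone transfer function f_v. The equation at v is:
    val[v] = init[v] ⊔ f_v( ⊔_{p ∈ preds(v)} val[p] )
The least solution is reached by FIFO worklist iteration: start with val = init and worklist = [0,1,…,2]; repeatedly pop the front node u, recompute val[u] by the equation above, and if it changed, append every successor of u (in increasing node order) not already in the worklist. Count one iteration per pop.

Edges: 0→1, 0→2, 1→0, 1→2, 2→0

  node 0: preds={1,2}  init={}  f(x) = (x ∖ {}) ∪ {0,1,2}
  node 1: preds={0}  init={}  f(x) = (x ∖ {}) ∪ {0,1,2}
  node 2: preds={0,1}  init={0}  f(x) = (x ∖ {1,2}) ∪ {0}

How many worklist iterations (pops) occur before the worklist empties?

Worklist (4 pops):
  #1 pop 0: in={0} → {0,1,2} (was {}); enqueue []
  #2 pop 1: in={0,1,2} → {0,1,2} (was {}); enqueue [0]
  #3 pop 2: in={0,1,2} → {0} (no change)
  #4 pop 0: in={0,1,2} → {0,1,2} (no change)

Fixpoint:
  val[0] = {0,1,2}
  val[1] = {0,1,2}
  val[2] = {0}

4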